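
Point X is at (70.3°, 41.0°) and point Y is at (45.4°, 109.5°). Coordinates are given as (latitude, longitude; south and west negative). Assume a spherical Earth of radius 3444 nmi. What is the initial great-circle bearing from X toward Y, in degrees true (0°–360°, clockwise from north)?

N = sin Δλ·cos φ₂ = +0.6533;  D = cos φ₁ sin φ₂ − sin φ₁ cos φ₂ cos Δλ = -0.0023
initial course = atan2(N, D) = 90.20°

90.2°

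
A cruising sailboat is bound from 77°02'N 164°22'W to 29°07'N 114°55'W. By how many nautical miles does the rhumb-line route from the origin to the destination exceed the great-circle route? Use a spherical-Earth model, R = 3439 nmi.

Great circle: cos σ = sin φ₁ sin φ₂ + cos φ₁ cos φ₂ cos Δλ,  σ = 0.9253 rad → d_gc = 3182.0 nmi
Rhumb line: Δψ = -1.6431, q = Δφ/Δψ = 0.5090, d_rh = R√(Δφ²+q²Δλ²) = 3248.7 nmi
Excess = 3248.7 − 3182.0 = 66.7 ≈ 67 nmi

67 nmi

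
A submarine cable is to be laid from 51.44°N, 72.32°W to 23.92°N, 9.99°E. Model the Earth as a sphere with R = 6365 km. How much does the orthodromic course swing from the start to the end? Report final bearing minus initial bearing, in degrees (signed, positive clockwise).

+57.6°

At departure: θ₁ = atan2(sin Δλ cos φ₂, cos φ₁ sin φ₂ − sin φ₁ cos φ₂ cos Δλ) = 80.16°
At arrival: θ₂ = atan2(sin Δλ cos φ₁, −cos φ₂ sin φ₁ + sin φ₂ cos φ₁ cos Δλ) = 137.79°
Δθ = θ₂ − θ₁ = +57.6°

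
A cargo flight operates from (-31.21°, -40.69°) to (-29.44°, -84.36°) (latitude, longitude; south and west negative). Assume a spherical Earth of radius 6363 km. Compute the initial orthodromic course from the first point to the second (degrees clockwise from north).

θ = atan2( sin Δλ·cos φ₂ ,  cos φ₁ sin φ₂ − sin φ₁ cos φ₂ cos Δλ )
  = atan2(-0.6013, -0.0940) = 261.12°

261.1°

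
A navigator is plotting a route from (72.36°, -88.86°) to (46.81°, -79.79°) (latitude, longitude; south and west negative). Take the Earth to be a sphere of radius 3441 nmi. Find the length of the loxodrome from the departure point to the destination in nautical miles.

Rhumb course C = atan2(Δλ, Δψ) with Δψ = ln[tan(π/4+φ₂/2)/tan(π/4+φ₁/2)] = -0.9365, Δλ = +0.1583 → C = 170.41°
d = R·|Δφ| / |cos C| = 3441·0.44593 / 0.98601 = 1556 nmi

1556 nmi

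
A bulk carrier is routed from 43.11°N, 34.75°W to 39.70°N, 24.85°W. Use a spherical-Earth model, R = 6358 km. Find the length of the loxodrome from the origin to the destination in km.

906 km

Rhumb course C = atan2(Δλ, Δψ) with Δψ = ln[tan(π/4+φ₂/2)/tan(π/4+φ₁/2)] = -0.0794, Δλ = +0.1728 → C = 114.67°
d = R·|Δφ| / |cos C| = 6358·0.05952 / 0.41746 = 906 km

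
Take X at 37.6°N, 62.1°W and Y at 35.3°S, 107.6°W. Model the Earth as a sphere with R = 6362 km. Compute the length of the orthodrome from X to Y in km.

9352 km

Haversine: a = sin²(Δφ/2)+cos φ₁ cos φ₂ sin²(Δλ/2) = 0.44968;  σ = 2·atan2(√a,√(1−a))
σ = 84.224° → d = Rσ = 6362·1.46998 = 9352 km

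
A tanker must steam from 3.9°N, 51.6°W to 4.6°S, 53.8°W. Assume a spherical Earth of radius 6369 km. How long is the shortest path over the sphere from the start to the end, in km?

cos σ = sin φ₁ sin φ₂ + cos φ₁ cos φ₂ cos Δλ
      = sin(3.90°)sin(-4.60°) + cos(3.90°)cos(-4.60°)cos(-2.20°) = 0.9883
σ = 8.780° → d = Rσ = 6369·0.15323 = 976 km

976 km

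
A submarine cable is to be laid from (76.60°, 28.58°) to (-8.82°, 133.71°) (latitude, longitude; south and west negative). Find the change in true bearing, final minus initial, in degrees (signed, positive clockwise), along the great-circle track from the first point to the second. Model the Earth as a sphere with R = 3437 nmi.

+89.5°

Initial bearing θ₁ = atan2(sin Δλ cos φ₂, cos φ₁ sin φ₂ − sin φ₁ cos φ₂ cos Δλ) = 77.28°
Final bearing θ₂ = (initial bearing from the destination back to the start) + 180° = 166.78°
Δθ = θ₂ − θ₁ = +89.5°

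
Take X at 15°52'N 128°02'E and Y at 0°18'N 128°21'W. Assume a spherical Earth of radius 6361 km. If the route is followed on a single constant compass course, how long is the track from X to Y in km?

Rhumb course C = atan2(Δλ, Δψ) with Δψ = ln[tan(π/4+φ₂/2)/tan(π/4+φ₁/2)] = -0.2753, Δλ = +1.8085 → C = 98.66°
d = R·|Δφ| / |cos C| = 6361·0.27169 / 0.15050 = 11484 km

11484 km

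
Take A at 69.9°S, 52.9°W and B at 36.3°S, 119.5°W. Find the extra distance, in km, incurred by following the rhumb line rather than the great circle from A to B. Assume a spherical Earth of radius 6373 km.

Great circle: cos σ = sin φ₁ sin φ₂ + cos φ₁ cos φ₂ cos Δλ,  σ = 0.8420 rad → d_gc = 5366.24 km
Rhumb line: Δψ = +1.0496, q = Δφ/Δψ = 0.5587, d_rh = R√(Δφ²+q²Δλ²) = 5576.69 km
Excess = 5576.69 − 5366.24 = 210.45 ≈ 210 km

210 km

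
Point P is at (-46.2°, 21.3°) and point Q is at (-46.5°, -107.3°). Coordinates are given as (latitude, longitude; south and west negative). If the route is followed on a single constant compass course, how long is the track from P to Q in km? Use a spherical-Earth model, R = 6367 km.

Δψ = ln[tan(π/4+φ₂/2)/tan(π/4+φ₁/2)] = -0.0076;  Δφ = -0.0052 rad,  Δλ = -2.2445 rad
q = Δφ/Δψ = 0.6902
d = R·√(Δφ² + q²Δλ²) = 6367·1.54927 = 9864 km

9864 km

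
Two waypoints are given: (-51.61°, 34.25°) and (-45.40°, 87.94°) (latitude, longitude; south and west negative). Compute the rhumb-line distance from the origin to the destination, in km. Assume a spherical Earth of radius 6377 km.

4012 km

Rhumb course C = atan2(Δλ, Δψ) with Δψ = ln[tan(π/4+φ₂/2)/tan(π/4+φ₁/2)] = +0.1639, Δλ = +0.9371 → C = 80.08°
d = R·|Δφ| / |cos C| = 6377·0.10838 / 0.17226 = 4012 km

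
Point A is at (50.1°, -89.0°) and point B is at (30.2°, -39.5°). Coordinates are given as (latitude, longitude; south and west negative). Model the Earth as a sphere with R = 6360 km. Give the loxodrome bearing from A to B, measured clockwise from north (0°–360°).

118.0°

Δψ = ln[tan(π/4+φ₂/2)/tan(π/4+φ₁/2)] = -0.4601
Δλ = +0.8639 rad (taken the short way round)
course = atan2(Δλ, Δψ) = 118.04°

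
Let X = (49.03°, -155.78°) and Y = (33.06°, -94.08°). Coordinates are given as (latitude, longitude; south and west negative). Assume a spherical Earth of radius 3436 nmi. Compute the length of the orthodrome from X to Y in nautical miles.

Haversine: a = sin²(Δφ/2)+cos φ₁ cos φ₂ sin²(Δλ/2) = 0.16379;  σ = 2·atan2(√a,√(1−a))
σ = 47.747° → d = Rσ = 3436·0.83333 = 2863 nmi

2863 nmi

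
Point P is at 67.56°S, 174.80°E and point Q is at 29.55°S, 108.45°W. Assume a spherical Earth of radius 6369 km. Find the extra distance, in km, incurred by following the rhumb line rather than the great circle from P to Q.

310 km

Great circle: cos σ = sin φ₁ sin φ₂ + cos φ₁ cos φ₂ cos Δλ,  σ = 1.0099 rad → d_gc = 6432.0 km
Rhumb line: Δψ = +1.0774, q = Δφ/Δψ = 0.6158, d_rh = R√(Δφ²+q²Δλ²) = 6741.7 km
Excess = 6741.7 − 6432.0 = 309.7 ≈ 310 km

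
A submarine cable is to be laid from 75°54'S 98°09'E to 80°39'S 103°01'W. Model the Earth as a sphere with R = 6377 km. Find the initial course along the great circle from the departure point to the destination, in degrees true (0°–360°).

171.4°

θ = atan2( sin Δλ·cos φ₂ ,  cos φ₁ sin φ₂ − sin φ₁ cos φ₂ cos Δλ )
  = atan2(+0.0587, -0.3873) = 171.39°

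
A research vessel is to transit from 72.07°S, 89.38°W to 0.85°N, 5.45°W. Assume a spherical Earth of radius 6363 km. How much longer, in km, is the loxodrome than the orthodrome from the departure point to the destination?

Great circle: cos σ = sin φ₁ sin φ₂ + cos φ₁ cos φ₂ cos Δλ,  σ = 1.5524 rad → d_gc = 9877.7 km
Rhumb line: Δψ = +1.8615, q = Δφ/Δψ = 0.6837, d_rh = R√(Δφ²+q²Δλ²) = 10304.8 km
Excess = 10304.8 − 9877.7 = 427.1 ≈ 427 km

427 km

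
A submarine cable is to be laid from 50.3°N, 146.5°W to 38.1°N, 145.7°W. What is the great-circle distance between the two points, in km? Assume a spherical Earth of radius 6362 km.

Haversine: a = sin²(Δφ/2)+cos φ₁ cos φ₂ sin²(Δλ/2) = 0.01132;  σ = 2·atan2(√a,√(1−a))
σ = 12.213° → d = Rσ = 6362·0.21316 = 1356 km

1356 km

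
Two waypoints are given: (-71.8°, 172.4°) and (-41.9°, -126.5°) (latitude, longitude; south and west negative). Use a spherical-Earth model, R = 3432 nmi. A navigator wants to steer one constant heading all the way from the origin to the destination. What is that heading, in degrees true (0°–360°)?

Δψ = ln[tan(π/4+φ₂/2)/tan(π/4+φ₁/2)] = +1.0247
Δλ = +1.0664 rad (taken the short way round)
course = atan2(Δλ, Δψ) = 46.14°

46.1°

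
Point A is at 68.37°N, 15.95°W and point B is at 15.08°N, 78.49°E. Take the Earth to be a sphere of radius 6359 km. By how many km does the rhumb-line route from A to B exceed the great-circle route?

563 km

Great circle: cos σ = sin φ₁ sin φ₂ + cos φ₁ cos φ₂ cos Δλ,  σ = 1.3548 rad → d_gc = 8615.3 km
Rhumb line: Δψ = -1.3890, q = Δφ/Δψ = 0.6696, d_rh = R√(Δφ²+q²Δλ²) = 9178.1 km
Excess = 9178.1 − 8615.3 = 562.8 ≈ 563 km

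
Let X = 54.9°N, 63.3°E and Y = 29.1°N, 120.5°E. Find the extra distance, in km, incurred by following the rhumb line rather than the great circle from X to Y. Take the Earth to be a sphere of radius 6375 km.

Great circle: cos σ = sin φ₁ sin φ₂ + cos φ₁ cos φ₂ cos Δλ,  σ = 0.8365 rad → d_gc = 5332.7 km
Rhumb line: Δψ = -0.6199, q = Δφ/Δψ = 0.7263, d_rh = R√(Δφ²+q²Δλ²) = 5441.5 km
Excess = 5441.5 − 5332.7 = 108.8 ≈ 109 km

109 km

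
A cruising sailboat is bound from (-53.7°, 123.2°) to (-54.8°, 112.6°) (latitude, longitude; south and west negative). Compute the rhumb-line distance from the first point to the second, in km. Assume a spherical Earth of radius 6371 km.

Rhumb course C = atan2(Δλ, Δψ) with Δψ = ln[tan(π/4+φ₂/2)/tan(π/4+φ₁/2)] = -0.0329, Δλ = -0.1850 → C = 259.93°
d = R·|Δφ| / |cos C| = 6371·0.01920 / 0.17489 = 699 km

699 km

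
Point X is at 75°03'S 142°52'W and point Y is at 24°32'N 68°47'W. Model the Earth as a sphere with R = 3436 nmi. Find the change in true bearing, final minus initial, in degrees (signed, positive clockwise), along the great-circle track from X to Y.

Initial bearing θ₁ = atan2(sin Δλ cos φ₂, cos φ₁ sin φ₂ − sin φ₁ cos φ₂ cos Δλ) = 68.30°
Final bearing θ₂ = (initial bearing from the destination back to the start) + 180° = 15.28°
Δθ = θ₂ − θ₁ = -53.0°

-53.0°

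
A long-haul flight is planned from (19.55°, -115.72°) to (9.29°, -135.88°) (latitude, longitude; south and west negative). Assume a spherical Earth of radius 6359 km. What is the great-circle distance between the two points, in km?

2444 km

Haversine: a = sin²(Δφ/2)+cos φ₁ cos φ₂ sin²(Δλ/2) = 0.03648;  σ = 2·atan2(√a,√(1−a))
σ = 22.023° → d = Rσ = 6359·0.38438 = 2444 km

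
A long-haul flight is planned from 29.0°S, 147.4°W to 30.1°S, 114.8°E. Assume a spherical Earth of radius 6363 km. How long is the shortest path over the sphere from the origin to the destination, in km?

9098 km

cos σ = sin φ₁ sin φ₂ + cos φ₁ cos φ₂ cos Δλ
      = sin(-29.00°)sin(-30.10°) + cos(-29.00°)cos(-30.10°)cos(-97.80°) = 0.1404
σ = 81.926° → d = Rσ = 6363·1.42989 = 9098 km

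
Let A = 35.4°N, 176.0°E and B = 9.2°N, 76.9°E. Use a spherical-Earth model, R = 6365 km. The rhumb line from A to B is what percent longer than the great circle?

Great circle: σ = 1.6054 rad → d_gc = Rσ = 10218.7 km
Rhumb: Δφ = -0.4573, Δλ = -1.7296, Δψ = -0.5001, q = Δφ/Δψ = 0.9143 → d_rh = R√(Δφ²+q²Δλ²) = 10478.4 km
Excess = (10478.4 − 10218.7) / 10218.7 = 259.7 / 10218.7 = 2.54% ≈ 2.5%

2.5%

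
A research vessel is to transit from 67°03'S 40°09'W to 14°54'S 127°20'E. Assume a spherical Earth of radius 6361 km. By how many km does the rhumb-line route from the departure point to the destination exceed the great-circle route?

Great circle: cos σ = sin φ₁ sin φ₂ + cos φ₁ cos φ₂ cos Δλ,  σ = 1.7023 rad → d_gc = 10828.1 km
Rhumb line: Δψ = +1.3315, q = Δφ/Δψ = 0.6836, d_rh = R√(Δφ²+q²Δλ²) = 13966.9 km
Excess = 13966.9 − 10828.1 = 3138.8 ≈ 3139 km

3139 km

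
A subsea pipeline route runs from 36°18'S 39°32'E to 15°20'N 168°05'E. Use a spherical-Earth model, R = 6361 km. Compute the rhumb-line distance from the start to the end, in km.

Rhumb course C = atan2(Δλ, Δψ) with Δψ = ln[tan(π/4+φ₂/2)/tan(π/4+φ₁/2)] = +0.9516, Δλ = +2.2436 → C = 67.02°
d = R·|Δφ| / |cos C| = 6361·0.90117 / 0.39048 = 14680 km

14680 km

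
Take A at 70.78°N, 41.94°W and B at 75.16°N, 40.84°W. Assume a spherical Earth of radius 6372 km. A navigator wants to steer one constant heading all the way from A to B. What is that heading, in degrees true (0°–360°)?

Meridional parts: M(φ₁)=+1.7760, M(φ₂)=+2.0384 → ΔM = +0.2625;  Δλ = +0.0192 rad
tan C = Δλ / ΔM = +0.0732 → C = 4.18°

4.2°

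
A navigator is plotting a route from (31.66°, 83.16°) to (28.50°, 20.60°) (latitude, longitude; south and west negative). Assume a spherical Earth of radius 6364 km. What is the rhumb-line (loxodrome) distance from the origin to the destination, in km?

6022 km

Δψ = ln[tan(π/4+φ₂/2)/tan(π/4+φ₁/2)] = -0.0637;  Δφ = -0.0552 rad,  Δλ = -1.0919 rad
q = Δφ/Δψ = 0.8651
d = R·√(Δφ² + q²Δλ²) = 6364·0.94624 = 6022 km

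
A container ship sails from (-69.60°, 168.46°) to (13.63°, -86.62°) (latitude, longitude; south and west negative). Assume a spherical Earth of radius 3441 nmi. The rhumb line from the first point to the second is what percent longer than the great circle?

5.6%

Great circle: σ = 1.8840 rad → d_gc = Rσ = 6482.8 nmi
Rhumb: Δφ = +1.4526, Δλ = +1.8312, Δψ = +1.9554, q = Δφ/Δψ = 0.7429 → d_rh = R√(Δφ²+q²Δλ²) = 6848.2 nmi
Excess = (6848.2 − 6482.8) / 6482.8 = 365.4 / 6482.8 = 5.64% ≈ 5.6%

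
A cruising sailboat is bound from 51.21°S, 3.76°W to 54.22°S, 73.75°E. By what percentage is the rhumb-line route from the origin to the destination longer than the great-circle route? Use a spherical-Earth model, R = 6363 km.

5.3%

Great circle: σ = 0.7791 rad → d_gc = Rσ = 4957.3 km
Rhumb: Δφ = -0.0525, Δλ = +1.3528, Δψ = -0.0868, q = Δφ/Δψ = 0.6055 → d_rh = R√(Δφ²+q²Δλ²) = 5222.5 km
Excess = (5222.5 − 4957.3) / 4957.3 = 265.2 / 4957.3 = 5.3497% ≈ 5.3%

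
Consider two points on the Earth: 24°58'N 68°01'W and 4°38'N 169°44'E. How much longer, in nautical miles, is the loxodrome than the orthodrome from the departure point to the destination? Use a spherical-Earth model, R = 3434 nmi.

Great circle: cos σ = sin φ₁ sin φ₂ + cos φ₁ cos φ₂ cos Δλ,  σ = 2.0354 rad → d_gc = 6989.582 nmi
Rhumb line: Δψ = -0.3693, q = Δφ/Δψ = 0.9610, d_rh = R√(Δφ²+q²Δλ²) = 7146.076 nmi
Excess = 7146.076 − 6989.582 = 156.494 ≈ 156 nmi

156 nmi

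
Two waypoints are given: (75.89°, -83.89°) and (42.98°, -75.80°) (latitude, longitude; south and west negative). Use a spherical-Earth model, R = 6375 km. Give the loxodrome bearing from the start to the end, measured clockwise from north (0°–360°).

Meridional parts: M(φ₁)=+2.0894, M(φ₂)=+0.8324 → ΔM = -1.2571;  Δλ = +0.1412 rad
tan C = Δλ / ΔM = -0.1123 → C = 173.59°

173.6°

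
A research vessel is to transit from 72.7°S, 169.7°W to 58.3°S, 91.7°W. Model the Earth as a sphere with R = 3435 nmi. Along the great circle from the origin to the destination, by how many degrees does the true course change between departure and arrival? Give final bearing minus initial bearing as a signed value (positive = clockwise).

-73.2°

At departure: θ₁ = atan2(sin Δλ cos φ₂, cos φ₁ sin φ₂ − sin φ₁ cos φ₂ cos Δλ) = 106.14°
At arrival: θ₂ = atan2(sin Δλ cos φ₁, −cos φ₂ sin φ₁ + sin φ₂ cos φ₁ cos Δλ) = 32.93°
Δθ = θ₂ − θ₁ = -73.2°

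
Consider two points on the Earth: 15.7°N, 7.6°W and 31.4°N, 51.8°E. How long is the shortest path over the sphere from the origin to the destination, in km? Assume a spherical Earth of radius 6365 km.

cos σ = sin φ₁ sin φ₂ + cos φ₁ cos φ₂ cos Δλ
      = sin(15.70°)sin(31.40°) + cos(15.70°)cos(31.40°)cos(59.40°) = 0.5593
σ = 55.995° → d = Rσ = 6365·0.97729 = 6220 km

6220 km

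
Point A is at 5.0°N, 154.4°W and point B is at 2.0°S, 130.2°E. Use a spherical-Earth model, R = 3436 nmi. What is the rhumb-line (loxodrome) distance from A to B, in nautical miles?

Δψ = ln[tan(π/4+φ₂/2)/tan(π/4+φ₁/2)] = -0.1223;  Δφ = -0.1222 rad,  Δλ = -1.3160 rad
q = Δφ/Δψ = 0.9990
d = R·√(Δφ² + q²Δλ²) = 3436·1.32037 = 4537 nmi

4537 nmi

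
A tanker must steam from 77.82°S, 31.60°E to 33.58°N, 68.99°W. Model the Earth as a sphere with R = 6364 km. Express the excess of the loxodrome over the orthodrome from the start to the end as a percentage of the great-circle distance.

4.6%

Great circle: σ = 2.1809 rad → d_gc = Rσ = 13879.3 km
Rhumb: Δφ = +1.9443, Δλ = -1.7556, Δψ = +2.8606, q = Δφ/Δψ = 0.6797 → d_rh = R√(Δφ²+q²Δλ²) = 14517.9 km
Excess = (14517.9 − 13879.3) / 13879.3 = 638.6 / 13879.3 = 4.60% ≈ 4.6%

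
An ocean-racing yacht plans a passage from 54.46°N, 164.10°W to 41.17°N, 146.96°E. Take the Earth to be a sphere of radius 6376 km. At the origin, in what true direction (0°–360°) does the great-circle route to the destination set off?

θ = atan2( sin Δλ·cos φ₂ ,  cos φ₁ sin φ₂ − sin φ₁ cos φ₂ cos Δλ )
  = atan2(-0.5676, -0.0197) = 268.01°

268.0°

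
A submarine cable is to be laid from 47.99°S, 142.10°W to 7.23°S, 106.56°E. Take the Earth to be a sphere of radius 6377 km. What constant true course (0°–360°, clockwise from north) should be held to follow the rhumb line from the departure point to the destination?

293.1°

Meridional parts: M(φ₁)=-0.9572, M(φ₂)=-0.1265 → ΔM = +0.8307;  Δλ = -1.9432 rad
tan C = Δλ / ΔM = -2.3393 → C = 293.15°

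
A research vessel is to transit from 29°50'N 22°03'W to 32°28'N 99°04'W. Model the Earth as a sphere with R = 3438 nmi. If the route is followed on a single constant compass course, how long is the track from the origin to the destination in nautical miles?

Δψ = ln[tan(π/4+φ₂/2)/tan(π/4+φ₁/2)] = +0.0537;  Δφ = +0.0460 rad,  Δλ = -1.3442 rad
q = Δφ/Δψ = 0.8557
d = R·√(Δφ² + q²Δλ²) = 3438·1.15113 = 3958 nmi

3958 nmi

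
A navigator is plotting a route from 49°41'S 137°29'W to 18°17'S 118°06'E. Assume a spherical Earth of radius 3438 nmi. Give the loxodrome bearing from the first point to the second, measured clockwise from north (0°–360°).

290.4°

Δψ = ln[tan(π/4+φ₂/2)/tan(π/4+φ₁/2)] = +0.6775
Δλ = -1.8224 rad (taken the short way round)
course = atan2(Δλ, Δψ) = 290.39°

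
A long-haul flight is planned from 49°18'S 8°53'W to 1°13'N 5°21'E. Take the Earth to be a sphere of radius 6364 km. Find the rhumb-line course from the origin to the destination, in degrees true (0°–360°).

Δψ = ln[tan(π/4+φ₂/2)/tan(π/4+φ₁/2)] = +1.0130
Δλ = +0.2484 rad (taken the short way round)
course = atan2(Δλ, Δψ) = 13.78°

13.8°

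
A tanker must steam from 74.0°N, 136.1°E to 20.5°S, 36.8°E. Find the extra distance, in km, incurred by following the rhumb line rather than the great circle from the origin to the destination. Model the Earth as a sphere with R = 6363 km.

Great circle: cos σ = sin φ₁ sin φ₂ + cos φ₁ cos φ₂ cos Δλ,  σ = 1.9588 rad → d_gc = 12464.0 km
Rhumb line: Δψ = -2.3279, q = Δφ/Δψ = 0.7085, d_rh = R√(Δφ²+q²Δλ²) = 13083.8 km
Excess = 13083.8 − 12464.0 = 619.8 ≈ 620 km

620 km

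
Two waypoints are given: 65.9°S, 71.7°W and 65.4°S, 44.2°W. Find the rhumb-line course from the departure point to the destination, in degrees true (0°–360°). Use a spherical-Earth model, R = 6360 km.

87.5°

Δψ = ln[tan(π/4+φ₂/2)/tan(π/4+φ₁/2)] = +0.0212
Δλ = +0.4800 rad (taken the short way round)
course = atan2(Δλ, Δψ) = 87.47°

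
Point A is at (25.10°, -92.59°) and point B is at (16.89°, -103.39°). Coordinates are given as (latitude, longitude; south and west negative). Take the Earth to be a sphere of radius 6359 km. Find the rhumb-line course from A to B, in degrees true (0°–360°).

Δψ = ln[tan(π/4+φ₂/2)/tan(π/4+φ₁/2)] = -0.1537
Δλ = -0.1885 rad (taken the short way round)
course = atan2(Δλ, Δψ) = 230.81°

230.8°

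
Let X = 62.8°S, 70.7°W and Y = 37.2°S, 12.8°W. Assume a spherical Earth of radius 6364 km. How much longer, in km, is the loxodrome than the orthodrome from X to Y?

Great circle: cos σ = sin φ₁ sin φ₂ + cos φ₁ cos φ₂ cos Δλ,  σ = 0.7507 rad → d_gc = 4777.39 km
Rhumb line: Δψ = +0.7188, q = Δφ/Δψ = 0.6216, d_rh = R√(Δφ²+q²Δλ²) = 4905.87 km
Excess = 4905.87 − 4777.39 = 128.48 ≈ 128 km

128 km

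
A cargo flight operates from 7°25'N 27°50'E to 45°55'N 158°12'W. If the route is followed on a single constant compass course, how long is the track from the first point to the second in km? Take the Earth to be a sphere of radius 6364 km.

17304 km

Δψ = ln[tan(π/4+φ₂/2)/tan(π/4+φ₁/2)] = +0.7744;  Δφ = +0.6720 rad,  Δλ = +3.0363 rad
q = Δφ/Δψ = 0.8677
d = R·√(Δφ² + q²Δλ²) = 6364·2.71903 = 17304 km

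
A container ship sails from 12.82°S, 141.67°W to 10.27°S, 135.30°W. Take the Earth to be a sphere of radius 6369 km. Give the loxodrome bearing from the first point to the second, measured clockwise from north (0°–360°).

Meridional parts: M(φ₁)=-0.2256, M(φ₂)=-0.1802 → ΔM = +0.0454;  Δλ = +0.1112 rad
tan C = Δλ / ΔM = +2.4473 → C = 67.77°

67.8°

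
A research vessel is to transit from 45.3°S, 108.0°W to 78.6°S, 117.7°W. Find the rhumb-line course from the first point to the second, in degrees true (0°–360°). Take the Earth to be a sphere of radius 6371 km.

Δψ = ln[tan(π/4+φ₂/2)/tan(π/4+φ₁/2)] = -1.4157
Δλ = -0.1693 rad (taken the short way round)
course = atan2(Δλ, Δψ) = 186.82°

186.8°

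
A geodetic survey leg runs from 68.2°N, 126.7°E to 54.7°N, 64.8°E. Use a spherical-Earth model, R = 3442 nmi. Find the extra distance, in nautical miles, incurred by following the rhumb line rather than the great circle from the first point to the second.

73 nmi

Great circle: cos σ = sin φ₁ sin φ₂ + cos φ₁ cos φ₂ cos Δλ,  σ = 0.5378 rad → d_gc = 1851.0 nmi
Rhumb line: Δψ = -0.5022, q = Δφ/Δψ = 0.4692, d_rh = R√(Δφ²+q²Δλ²) = 1924.1 nmi
Excess = 1924.1 − 1851.0 = 73.1 ≈ 73 nmi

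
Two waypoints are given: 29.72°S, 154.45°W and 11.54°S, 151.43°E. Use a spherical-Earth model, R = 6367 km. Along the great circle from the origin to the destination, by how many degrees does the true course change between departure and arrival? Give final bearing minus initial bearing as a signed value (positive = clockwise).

+20.7°

At departure: θ₁ = atan2(sin Δλ cos φ₂, cos φ₁ sin φ₂ − sin φ₁ cos φ₂ cos Δλ) = 277.96°
At arrival: θ₂ = atan2(sin Δλ cos φ₁, −cos φ₂ sin φ₁ + sin φ₂ cos φ₁ cos Δλ) = 298.62°
Δθ = θ₂ − θ₁ = +20.7°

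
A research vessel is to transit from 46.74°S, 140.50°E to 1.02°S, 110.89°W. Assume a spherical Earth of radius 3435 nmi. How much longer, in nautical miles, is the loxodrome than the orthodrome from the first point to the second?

242 nmi

Great circle: cos σ = sin φ₁ sin φ₂ + cos φ₁ cos φ₂ cos Δλ,  σ = 1.7780 rad → d_gc = 6107.3 nmi
Rhumb line: Δψ = +0.9072, q = Δφ/Δψ = 0.8796, d_rh = R√(Δφ²+q²Δλ²) = 6349.5 nmi
Excess = 6349.5 − 6107.3 = 242.2 ≈ 242 nmi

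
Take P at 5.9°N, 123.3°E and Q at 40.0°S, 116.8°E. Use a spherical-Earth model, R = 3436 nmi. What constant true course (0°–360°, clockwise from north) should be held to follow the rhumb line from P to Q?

187.5°

Δψ = ln[tan(π/4+φ₂/2)/tan(π/4+φ₁/2)] = -0.8661
Δλ = -0.1134 rad (taken the short way round)
course = atan2(Δλ, Δψ) = 187.46°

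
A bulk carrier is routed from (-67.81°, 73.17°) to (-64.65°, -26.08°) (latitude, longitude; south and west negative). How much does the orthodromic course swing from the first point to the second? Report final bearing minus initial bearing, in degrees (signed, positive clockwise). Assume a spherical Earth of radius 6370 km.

Initial bearing θ₁ = atan2(sin Δλ cos φ₂, cos φ₁ sin φ₂ − sin φ₁ cos φ₂ cos Δλ) = 226.21°
Final bearing θ₂ = (initial bearing from the destination back to the start) + 180° = 320.44°
Δθ = θ₂ − θ₁ = +94.2°

+94.2°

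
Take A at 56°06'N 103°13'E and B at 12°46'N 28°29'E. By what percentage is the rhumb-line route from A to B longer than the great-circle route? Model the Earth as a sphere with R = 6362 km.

2.8%

Great circle: σ = 1.2380 rad → d_gc = Rσ = 7876.4 km
Rhumb: Δφ = -0.7563, Δλ = -1.3043, Δψ = -0.9635, q = Δφ/Δψ = 0.7850 → d_rh = R√(Δφ²+q²Δλ²) = 8098.3 km
Excess = (8098.3 − 7876.4) / 7876.4 = 221.9 / 7876.4 = 2.82% ≈ 2.8%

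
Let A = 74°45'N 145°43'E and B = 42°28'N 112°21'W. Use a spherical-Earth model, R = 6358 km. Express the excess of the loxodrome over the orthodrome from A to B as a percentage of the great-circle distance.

10.9%

Great circle: σ = 0.9131 rad → d_gc = Rσ = 5805.7 km
Rhumb: Δφ = -0.5635, Δλ = +1.7791, Δψ = -1.1907, q = Δφ/Δψ = 0.4732 → d_rh = R√(Δφ²+q²Δλ²) = 6440.8 km
Excess = (6440.8 − 5805.7) / 5805.7 = 635.1 / 5805.7 = 10.94% ≈ 10.9%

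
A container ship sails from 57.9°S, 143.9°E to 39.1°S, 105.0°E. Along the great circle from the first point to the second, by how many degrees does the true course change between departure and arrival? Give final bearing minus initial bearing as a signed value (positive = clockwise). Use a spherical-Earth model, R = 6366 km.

Initial bearing θ₁ = atan2(sin Δλ cos φ₂, cos φ₁ sin φ₂ − sin φ₁ cos φ₂ cos Δλ) = 289.91°
Final bearing θ₂ = (initial bearing from the destination back to the start) + 180° = 319.92°
Δθ = θ₂ − θ₁ = +30.0°

+30.0°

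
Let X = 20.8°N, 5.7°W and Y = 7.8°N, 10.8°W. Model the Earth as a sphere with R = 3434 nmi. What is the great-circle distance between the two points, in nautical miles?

833 nmi

Haversine: a = sin²(Δφ/2)+cos φ₁ cos φ₂ sin²(Δλ/2) = 0.01465;  σ = 2·atan2(√a,√(1−a))
σ = 13.903° → d = Rσ = 3434·0.24266 = 833 nmi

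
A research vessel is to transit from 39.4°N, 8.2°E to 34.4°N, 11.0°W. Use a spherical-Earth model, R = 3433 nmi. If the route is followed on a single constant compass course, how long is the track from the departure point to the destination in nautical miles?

Δψ = ln[tan(π/4+φ₂/2)/tan(π/4+φ₁/2)] = -0.1092;  Δφ = -0.0873 rad,  Δλ = -0.3351 rad
q = Δφ/Δψ = 0.7991
d = R·√(Δφ² + q²Δλ²) = 3433·0.28166 = 967 nmi

967 nmi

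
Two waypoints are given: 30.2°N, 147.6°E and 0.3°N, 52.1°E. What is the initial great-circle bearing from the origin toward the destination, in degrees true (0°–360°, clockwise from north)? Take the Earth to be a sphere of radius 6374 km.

273.0°

θ = atan2( sin Δλ·cos φ₂ ,  cos φ₁ sin φ₂ − sin φ₁ cos φ₂ cos Δλ )
  = atan2(-0.9954, +0.0527) = 273.03°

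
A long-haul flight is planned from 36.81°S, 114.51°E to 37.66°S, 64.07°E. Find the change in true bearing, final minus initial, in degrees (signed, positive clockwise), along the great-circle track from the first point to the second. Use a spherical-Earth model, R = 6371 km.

+31.8°

At departure: θ₁ = atan2(sin Δλ cos φ₂, cos φ₁ sin φ₂ − sin φ₁ cos φ₂ cos Δλ) = 252.96°
At arrival: θ₂ = atan2(sin Δλ cos φ₁, −cos φ₂ sin φ₁ + sin φ₂ cos φ₁ cos Δλ) = 284.77°
Δθ = θ₂ − θ₁ = +31.8°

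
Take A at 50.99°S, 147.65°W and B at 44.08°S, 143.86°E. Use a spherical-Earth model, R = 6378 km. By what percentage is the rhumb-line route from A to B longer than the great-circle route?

Great circle: σ = 0.7865 rad → d_gc = Rσ = 5016.1 km
Rhumb: Δφ = +0.1206, Δλ = -1.1954, Δψ = +0.1790, q = Δφ/Δψ = 0.6738 → d_rh = R√(Δφ²+q²Δλ²) = 5194.0 km
Excess = (5194.0 − 5016.1) / 5016.1 = 177.9 / 5016.1 = 3.547% ≈ 3.5%

3.5%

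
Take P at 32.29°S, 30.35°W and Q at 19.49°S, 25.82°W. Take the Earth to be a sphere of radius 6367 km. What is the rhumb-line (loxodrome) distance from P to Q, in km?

Δψ = ln[tan(π/4+φ₂/2)/tan(π/4+φ₁/2)] = +0.2491;  Δφ = +0.2234 rad,  Δλ = +0.0791 rad
q = Δφ/Δψ = 0.8969
d = R·√(Δφ² + q²Δλ²) = 6367·0.23439 = 1492 km

1492 km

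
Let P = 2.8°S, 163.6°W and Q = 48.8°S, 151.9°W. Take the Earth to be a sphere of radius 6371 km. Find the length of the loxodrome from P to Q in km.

Rhumb course C = atan2(Δλ, Δψ) with Δψ = ln[tan(π/4+φ₂/2)/tan(π/4+φ₁/2)] = -0.9296, Δλ = +0.2042 → C = 167.61°
d = R·|Δφ| / |cos C| = 6371·0.80285 / 0.97671 = 5237 km

5237 km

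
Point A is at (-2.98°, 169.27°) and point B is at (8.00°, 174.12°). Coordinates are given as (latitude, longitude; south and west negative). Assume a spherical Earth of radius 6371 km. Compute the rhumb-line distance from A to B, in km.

1334 km

Δψ = ln[tan(π/4+φ₂/2)/tan(π/4+φ₁/2)] = +0.1921;  Δφ = +0.1916 rad,  Δλ = +0.0846 rad
q = Δφ/Δψ = 0.9975
d = R·√(Δφ² + q²Δλ²) = 6371·0.20941 = 1334 km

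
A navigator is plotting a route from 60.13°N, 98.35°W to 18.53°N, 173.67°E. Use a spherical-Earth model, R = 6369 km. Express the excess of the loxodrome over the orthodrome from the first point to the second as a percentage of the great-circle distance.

5.0%

Great circle: σ = 1.2742 rad → d_gc = Rσ = 8115.6 km
Rhumb: Δφ = -0.7261, Δλ = -1.5355, Δψ = -0.9923, q = Δφ/Δψ = 0.7317 → d_rh = R√(Δφ²+q²Δλ²) = 8519.9 km
Excess = (8519.9 − 8115.6) / 8115.6 = 404.3 / 8115.6 = 4.98% ≈ 5.0%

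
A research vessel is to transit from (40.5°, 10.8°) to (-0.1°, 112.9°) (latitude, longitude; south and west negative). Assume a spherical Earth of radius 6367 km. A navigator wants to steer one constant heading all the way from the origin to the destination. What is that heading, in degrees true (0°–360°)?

Meridional parts: M(φ₁)=+0.7743, M(φ₂)=-0.0017 → ΔM = -0.7761;  Δλ = +1.7820 rad
tan C = Δλ / ΔM = -2.2961 → C = 113.53°

113.5°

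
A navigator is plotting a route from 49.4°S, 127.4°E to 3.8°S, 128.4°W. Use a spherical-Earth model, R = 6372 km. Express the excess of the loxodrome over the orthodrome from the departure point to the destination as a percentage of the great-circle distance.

4.2%

Great circle: σ = 1.6800 rad → d_gc = Rσ = 10704.8 km
Rhumb: Δφ = +0.7959, Δλ = +1.8186, Δψ = +0.9281, q = Δφ/Δψ = 0.8575 → d_rh = R√(Δφ²+q²Δλ²) = 11156.3 km
Excess = (11156.3 − 10704.8) / 10704.8 = 451.5 / 10704.8 = 4.22% ≈ 4.2%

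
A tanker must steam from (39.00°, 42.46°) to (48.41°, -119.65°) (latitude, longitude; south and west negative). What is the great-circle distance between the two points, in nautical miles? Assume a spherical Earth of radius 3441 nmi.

Haversine: a = sin²(Δφ/2)+cos φ₁ cos φ₂ sin²(Δλ/2) = 0.51012;  σ = 2·atan2(√a,√(1−a))
σ = 91.160° → d = Rσ = 3441·1.59104 = 5475 nmi

5475 nmi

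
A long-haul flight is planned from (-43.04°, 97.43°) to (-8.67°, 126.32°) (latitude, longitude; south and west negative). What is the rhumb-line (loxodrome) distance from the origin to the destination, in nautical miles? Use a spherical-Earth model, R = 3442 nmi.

Δψ = ln[tan(π/4+φ₂/2)/tan(π/4+φ₁/2)] = +0.6819;  Δφ = +0.5999 rad,  Δλ = +0.5042 rad
q = Δφ/Δψ = 0.8797
d = R·√(Δφ² + q²Δλ²) = 3442·0.74606 = 2568 nmi

2568 nmi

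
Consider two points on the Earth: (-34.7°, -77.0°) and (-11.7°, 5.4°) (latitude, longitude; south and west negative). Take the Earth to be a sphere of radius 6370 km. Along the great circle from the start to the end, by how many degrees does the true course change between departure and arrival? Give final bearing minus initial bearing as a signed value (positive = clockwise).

Initial bearing θ₁ = atan2(sin Δλ cos φ₂, cos φ₁ sin φ₂ − sin φ₁ cos φ₂ cos Δλ) = 95.47°
Final bearing θ₂ = (initial bearing from the destination back to the start) + 180° = 56.70°
Δθ = θ₂ − θ₁ = -38.8°

-38.8°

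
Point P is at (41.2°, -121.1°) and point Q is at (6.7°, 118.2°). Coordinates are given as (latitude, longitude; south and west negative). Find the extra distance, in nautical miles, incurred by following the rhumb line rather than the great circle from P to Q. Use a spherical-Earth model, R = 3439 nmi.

Great circle: cos σ = sin φ₁ sin φ₂ + cos φ₁ cos φ₂ cos Δλ,  σ = 1.8804 rad → d_gc = 6466.6 nmi
Rhumb line: Δψ = -0.6733, q = Δφ/Δψ = 0.8943, d_rh = R√(Δφ²+q²Δλ²) = 6801.9 nmi
Excess = 6801.9 − 6466.6 = 335.3 ≈ 335 nmi

335 nmi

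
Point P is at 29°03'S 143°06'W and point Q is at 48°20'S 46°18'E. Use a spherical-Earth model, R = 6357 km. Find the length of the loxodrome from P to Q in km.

14769 km

Rhumb course C = atan2(Δλ, Δψ) with Δψ = ln[tan(π/4+φ₂/2)/tan(π/4+φ₁/2)] = -0.4359, Δλ = -2.9775 → C = 261.67°
d = R·|Δφ| / |cos C| = 6357·0.33656 / 0.14487 = 14769 km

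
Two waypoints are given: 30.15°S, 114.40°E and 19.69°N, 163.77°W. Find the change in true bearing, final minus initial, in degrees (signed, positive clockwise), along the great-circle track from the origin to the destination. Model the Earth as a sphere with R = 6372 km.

-10.0°

At departure: θ₁ = atan2(sin Δλ cos φ₂, cos φ₁ sin φ₂ − sin φ₁ cos φ₂ cos Δλ) = 68.96°
At arrival: θ₂ = atan2(sin Δλ cos φ₁, −cos φ₂ sin φ₁ + sin φ₂ cos φ₁ cos Δλ) = 59.00°
Δθ = θ₂ − θ₁ = -10.0°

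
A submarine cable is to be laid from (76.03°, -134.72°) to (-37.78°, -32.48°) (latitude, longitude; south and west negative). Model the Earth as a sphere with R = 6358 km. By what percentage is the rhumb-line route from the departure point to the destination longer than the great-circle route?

Great circle: σ = 2.2588 rad → d_gc = Rσ = 14361.2 km
Rhumb: Δφ = -1.9864, Δλ = +1.7844, Δψ = -2.8126, q = Δφ/Δψ = 0.7062 → d_rh = R√(Δφ²+q²Δλ²) = 14956.5 km
Excess = (14956.5 − 14361.2) / 14361.2 = 595.3 / 14361.2 = 4.145% ≈ 4.1%

4.1%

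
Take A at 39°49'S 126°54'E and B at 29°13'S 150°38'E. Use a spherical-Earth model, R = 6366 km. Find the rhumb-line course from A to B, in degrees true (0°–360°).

Meridional parts: M(φ₁)=-0.7587, M(φ₂)=-0.5336 → ΔM = +0.2252;  Δλ = +0.4142 rad
tan C = Δλ / ΔM = +1.8397 → C = 61.47°

61.5°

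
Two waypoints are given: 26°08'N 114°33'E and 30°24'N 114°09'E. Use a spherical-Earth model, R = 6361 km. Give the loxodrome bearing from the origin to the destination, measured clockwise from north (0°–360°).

Δψ = ln[tan(π/4+φ₂/2)/tan(π/4+φ₁/2)] = +0.0846
Δλ = -0.0070 rad (taken the short way round)
course = atan2(Δλ, Δψ) = 355.28°

355.3°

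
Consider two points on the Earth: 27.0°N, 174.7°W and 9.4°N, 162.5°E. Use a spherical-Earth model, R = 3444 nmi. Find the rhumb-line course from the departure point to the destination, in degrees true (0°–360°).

230.8°

Meridional parts: M(φ₁)=+0.4897, M(φ₂)=+0.1648 → ΔM = -0.3249;  Δλ = -0.3979 rad
tan C = Δλ / ΔM = +1.2247 → C = 230.77°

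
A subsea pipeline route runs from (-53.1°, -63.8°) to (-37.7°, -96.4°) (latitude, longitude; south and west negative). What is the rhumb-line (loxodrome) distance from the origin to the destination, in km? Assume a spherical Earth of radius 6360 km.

3043 km

Δψ = ln[tan(π/4+φ₂/2)/tan(π/4+φ₁/2)] = +0.3864;  Δφ = +0.2688 rad,  Δλ = -0.5690 rad
q = Δφ/Δψ = 0.6956
d = R·√(Δφ² + q²Δλ²) = 6360·0.47844 = 3043 km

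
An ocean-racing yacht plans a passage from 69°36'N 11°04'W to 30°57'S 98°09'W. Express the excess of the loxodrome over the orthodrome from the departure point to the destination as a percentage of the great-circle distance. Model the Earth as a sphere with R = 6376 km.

2.5%

Great circle: σ = 2.0565 rad → d_gc = Rσ = 13112.2 km
Rhumb: Δφ = -1.7549, Δλ = -1.5199, Δψ = -2.2837, q = Δφ/Δψ = 0.7684 → d_rh = R√(Δφ²+q²Δλ²) = 13440.9 km
Excess = (13440.9 − 13112.2) / 13112.2 = 328.7 / 13112.2 = 2.51% ≈ 2.5%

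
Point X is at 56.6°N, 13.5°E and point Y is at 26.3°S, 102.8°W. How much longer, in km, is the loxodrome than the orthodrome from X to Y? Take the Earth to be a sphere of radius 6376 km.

Great circle: cos σ = sin φ₁ sin φ₂ + cos φ₁ cos φ₂ cos Δλ,  σ = 2.2001 rad → d_gc = 14027.6 km
Rhumb line: Δψ = -1.6800, q = Δφ/Δψ = 0.8613, d_rh = R√(Δφ²+q²Δλ²) = 14468.9 km
Excess = 14468.9 − 14027.6 = 441.3 ≈ 441 km

441 km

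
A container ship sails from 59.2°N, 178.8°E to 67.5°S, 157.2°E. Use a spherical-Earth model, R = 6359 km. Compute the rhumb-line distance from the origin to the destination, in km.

Δψ = ln[tan(π/4+φ₂/2)/tan(π/4+φ₁/2)] = -2.9043;  Δφ = -2.2113 rad,  Δλ = -0.3770 rad
q = Δφ/Δψ = 0.7614
d = R·√(Δφ² + q²Δλ²) = 6359·2.22988 = 14180 km

14180 km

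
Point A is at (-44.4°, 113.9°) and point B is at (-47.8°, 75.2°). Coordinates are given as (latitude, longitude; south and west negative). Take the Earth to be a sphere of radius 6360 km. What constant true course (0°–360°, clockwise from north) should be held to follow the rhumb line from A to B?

262.8°

Δψ = ln[tan(π/4+φ₂/2)/tan(π/4+φ₁/2)] = -0.0856
Δλ = -0.6754 rad (taken the short way round)
course = atan2(Δλ, Δψ) = 262.78°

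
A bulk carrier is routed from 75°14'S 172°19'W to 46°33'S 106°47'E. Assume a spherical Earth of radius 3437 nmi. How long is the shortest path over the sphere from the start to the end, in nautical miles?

2588 nmi

Haversine: a = sin²(Δφ/2)+cos φ₁ cos φ₂ sin²(Δλ/2) = 0.13514;  σ = 2·atan2(√a,√(1−a))
σ = 43.137° → d = Rσ = 3437·0.75288 = 2588 nmi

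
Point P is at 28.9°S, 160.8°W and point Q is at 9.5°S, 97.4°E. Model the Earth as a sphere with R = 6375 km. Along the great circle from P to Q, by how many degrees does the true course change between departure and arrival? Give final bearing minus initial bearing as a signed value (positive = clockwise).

At departure: θ₁ = atan2(sin Δλ cos φ₂, cos φ₁ sin φ₂ − sin φ₁ cos φ₂ cos Δλ) = 255.93°
At arrival: θ₂ = atan2(sin Δλ cos φ₁, −cos φ₂ sin φ₁ + sin φ₂ cos φ₁ cos Δλ) = 300.57°
Δθ = θ₂ − θ₁ = +44.6°

+44.6°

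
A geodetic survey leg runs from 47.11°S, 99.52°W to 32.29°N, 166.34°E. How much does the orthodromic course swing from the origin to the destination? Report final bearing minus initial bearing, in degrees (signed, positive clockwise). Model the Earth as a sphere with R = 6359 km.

+20.4°

Initial bearing θ₁ = atan2(sin Δλ cos φ₂, cos φ₁ sin φ₂ − sin φ₁ cos φ₂ cos Δλ) = 290.72°
Final bearing θ₂ = (initial bearing from the destination back to the start) + 180° = 311.15°
Δθ = θ₂ − θ₁ = +20.4°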